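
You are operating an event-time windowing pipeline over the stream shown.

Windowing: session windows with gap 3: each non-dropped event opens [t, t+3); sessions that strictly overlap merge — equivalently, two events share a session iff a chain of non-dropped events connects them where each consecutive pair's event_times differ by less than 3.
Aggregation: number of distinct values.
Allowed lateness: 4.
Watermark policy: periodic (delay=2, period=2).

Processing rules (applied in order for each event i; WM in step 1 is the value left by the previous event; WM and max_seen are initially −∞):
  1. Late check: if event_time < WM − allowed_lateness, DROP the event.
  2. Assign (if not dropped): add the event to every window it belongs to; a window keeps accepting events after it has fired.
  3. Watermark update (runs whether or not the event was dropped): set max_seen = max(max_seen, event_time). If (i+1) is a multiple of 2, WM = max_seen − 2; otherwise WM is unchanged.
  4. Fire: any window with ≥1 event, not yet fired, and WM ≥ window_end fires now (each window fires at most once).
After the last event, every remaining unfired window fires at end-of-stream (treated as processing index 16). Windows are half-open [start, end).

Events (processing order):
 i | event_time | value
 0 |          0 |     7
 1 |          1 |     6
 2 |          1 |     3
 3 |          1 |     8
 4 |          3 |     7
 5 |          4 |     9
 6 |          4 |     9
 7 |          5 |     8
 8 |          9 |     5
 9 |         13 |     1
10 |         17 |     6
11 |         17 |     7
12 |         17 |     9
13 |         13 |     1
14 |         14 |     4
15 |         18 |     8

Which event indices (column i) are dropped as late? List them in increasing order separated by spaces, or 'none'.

i=0 t=0 v=7: → [0,3); WM=−∞
i=1 t=1 v=6: → [0,4); WM=-1
i=2 t=1 v=3: → [0,4); WM=-1
i=3 t=1 v=8: → [0,4); WM=-1
i=4 t=3 v=7: → [0,6); WM=-1
i=5 t=4 v=9: → [0,7); WM=2
i=6 t=4 v=9: → [0,7); WM=2
i=7 t=5 v=8: → [0,8); WM=3
i=8 t=9 v=5: → [9,12); WM=3
i=9 t=13 v=1: → [13,16); WM=11
i=10 t=17 v=6: → [17,20); WM=11
i=11 t=17 v=7: → [17,20); WM=15
i=12 t=17 v=9: → [17,20); WM=15
i=13 t=13 v=1: → [13,16); WM=15
i=14 t=14 v=4: → [13,17); WM=15
i=15 t=18 v=8: → [17,21); WM=16

none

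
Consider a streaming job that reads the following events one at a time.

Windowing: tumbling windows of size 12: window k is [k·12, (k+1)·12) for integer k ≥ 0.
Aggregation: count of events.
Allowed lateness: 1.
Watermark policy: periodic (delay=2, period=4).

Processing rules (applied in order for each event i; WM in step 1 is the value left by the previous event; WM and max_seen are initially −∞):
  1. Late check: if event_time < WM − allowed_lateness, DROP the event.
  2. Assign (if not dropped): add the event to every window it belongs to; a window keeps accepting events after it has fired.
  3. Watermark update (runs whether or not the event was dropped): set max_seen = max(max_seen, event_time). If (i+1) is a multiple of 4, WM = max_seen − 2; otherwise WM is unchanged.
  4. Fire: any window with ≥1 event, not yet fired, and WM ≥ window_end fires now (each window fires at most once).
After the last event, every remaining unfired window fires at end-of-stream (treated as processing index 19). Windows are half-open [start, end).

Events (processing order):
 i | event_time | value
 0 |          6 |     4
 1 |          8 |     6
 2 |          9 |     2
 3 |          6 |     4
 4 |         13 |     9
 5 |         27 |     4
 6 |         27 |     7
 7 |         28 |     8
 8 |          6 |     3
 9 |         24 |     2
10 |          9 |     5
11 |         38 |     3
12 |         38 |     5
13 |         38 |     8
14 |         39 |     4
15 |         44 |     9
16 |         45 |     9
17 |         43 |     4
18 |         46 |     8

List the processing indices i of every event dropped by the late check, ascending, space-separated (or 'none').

i=0 t=6 v=4: → [0,12); WM=−∞
i=1 t=8 v=6: → [0,12); WM=−∞
i=2 t=9 v=2: → [0,12); WM=−∞
i=3 t=6 v=4: → [0,12); WM=7
i=4 t=13 v=9: → [12,24); WM=7
i=5 t=27 v=4: → [24,36); WM=7
i=6 t=27 v=7: → [24,36); WM=7
i=7 t=28 v=8: → [24,36); WM=26; [0,12) fires=4 [12,24) fires=1
i=8 t=6 v=3: DROP (t<26-1); WM=26
i=9 t=24 v=2: DROP (t<26-1); WM=26
i=10 t=9 v=5: DROP (t<26-1); WM=26
i=11 t=38 v=3: → [36,48); WM=36; [24,36) fires=3
i=12 t=38 v=5: → [36,48); WM=36
i=13 t=38 v=8: → [36,48); WM=36
i=14 t=39 v=4: → [36,48); WM=36
i=15 t=44 v=9: → [36,48); WM=42
i=16 t=45 v=9: → [36,48); WM=42
i=17 t=43 v=4: → [36,48); WM=42
i=18 t=46 v=8: → [36,48); WM=42

8 9 10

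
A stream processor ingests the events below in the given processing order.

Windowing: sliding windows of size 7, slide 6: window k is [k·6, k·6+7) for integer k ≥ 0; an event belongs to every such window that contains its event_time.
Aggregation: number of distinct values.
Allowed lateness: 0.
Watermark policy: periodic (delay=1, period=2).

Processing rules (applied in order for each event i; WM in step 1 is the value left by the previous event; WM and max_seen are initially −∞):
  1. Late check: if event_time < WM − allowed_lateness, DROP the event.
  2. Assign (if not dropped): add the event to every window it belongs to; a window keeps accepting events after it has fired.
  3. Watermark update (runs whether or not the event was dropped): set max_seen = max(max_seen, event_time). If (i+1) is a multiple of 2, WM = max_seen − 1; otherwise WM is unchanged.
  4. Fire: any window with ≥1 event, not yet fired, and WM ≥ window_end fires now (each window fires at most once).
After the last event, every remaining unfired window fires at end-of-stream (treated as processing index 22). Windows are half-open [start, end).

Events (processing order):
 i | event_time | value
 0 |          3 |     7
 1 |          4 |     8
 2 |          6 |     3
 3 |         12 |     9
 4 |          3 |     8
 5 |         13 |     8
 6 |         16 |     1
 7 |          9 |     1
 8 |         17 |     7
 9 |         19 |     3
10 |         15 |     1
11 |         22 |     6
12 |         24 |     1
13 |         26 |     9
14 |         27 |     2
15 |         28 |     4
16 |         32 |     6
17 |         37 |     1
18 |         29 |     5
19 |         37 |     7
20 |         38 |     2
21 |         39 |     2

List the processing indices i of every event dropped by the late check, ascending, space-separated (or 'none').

4 7 10 18

i=0 t=3 v=7: → [0,7); WM=−∞
i=1 t=4 v=8: → [0,7); WM=3
i=2 t=6 v=3: → [6,13),[0,7); WM=3
i=3 t=12 v=9: → [12,19),[6,13); WM=11; [0,7) fires=3
i=4 t=3 v=8: DROP (t<11-0); WM=11
i=5 t=13 v=8: → [12,19); WM=12
i=6 t=16 v=1: → [12,19); WM=12
i=7 t=9 v=1: DROP (t<12-0); WM=15; [6,13) fires=2
i=8 t=17 v=7: → [12,19); WM=15
i=9 t=19 v=3: → [18,25); WM=18
i=10 t=15 v=1: DROP (t<18-0); WM=18
i=11 t=22 v=6: → [18,25); WM=21; [12,19) fires=4
i=12 t=24 v=1: → [24,31),[18,25); WM=21
i=13 t=26 v=9: → [24,31); WM=25; [18,25) fires=3
i=14 t=27 v=2: → [24,31); WM=25
i=15 t=28 v=4: → [24,31); WM=27
i=16 t=32 v=6: → [30,37); WM=27
i=17 t=37 v=1: → [36,43); WM=36; [24,31) fires=4
i=18 t=29 v=5: DROP (t<36-0); WM=36
i=19 t=37 v=7: → [36,43); WM=36
i=20 t=38 v=2: → [36,43); WM=36
i=21 t=39 v=2: → [36,43); WM=38; [30,37) fires=1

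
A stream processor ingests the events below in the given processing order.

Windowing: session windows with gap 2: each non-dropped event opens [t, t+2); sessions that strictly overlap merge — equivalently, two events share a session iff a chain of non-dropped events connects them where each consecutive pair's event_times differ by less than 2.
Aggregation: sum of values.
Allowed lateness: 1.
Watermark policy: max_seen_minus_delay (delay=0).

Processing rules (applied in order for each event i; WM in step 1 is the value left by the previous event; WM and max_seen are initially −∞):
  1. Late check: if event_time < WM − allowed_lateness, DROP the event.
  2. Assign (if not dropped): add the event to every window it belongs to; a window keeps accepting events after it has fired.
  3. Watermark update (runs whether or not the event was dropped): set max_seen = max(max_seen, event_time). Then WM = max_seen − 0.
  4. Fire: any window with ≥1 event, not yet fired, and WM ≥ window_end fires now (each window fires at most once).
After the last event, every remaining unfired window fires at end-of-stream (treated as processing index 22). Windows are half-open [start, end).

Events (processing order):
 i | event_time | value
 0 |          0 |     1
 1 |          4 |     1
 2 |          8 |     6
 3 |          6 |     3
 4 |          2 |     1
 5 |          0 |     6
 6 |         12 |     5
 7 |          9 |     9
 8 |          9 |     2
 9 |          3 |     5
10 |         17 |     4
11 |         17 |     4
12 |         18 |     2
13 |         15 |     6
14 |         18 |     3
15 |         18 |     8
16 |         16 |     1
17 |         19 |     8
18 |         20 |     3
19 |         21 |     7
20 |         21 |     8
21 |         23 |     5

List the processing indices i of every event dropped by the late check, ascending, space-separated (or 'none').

3 4 5 7 8 9 13 16

i=0 t=0 v=1: → [0,2); WM=0
i=1 t=4 v=1: → [4,6); WM=4
i=2 t=8 v=6: → [8,10); WM=8
i=3 t=6 v=3: DROP (t<8-1); WM=8
i=4 t=2 v=1: DROP (t<8-1); WM=8
i=5 t=0 v=6: DROP (t<8-1); WM=8
i=6 t=12 v=5: → [12,14); WM=12
i=7 t=9 v=9: DROP (t<12-1); WM=12
i=8 t=9 v=2: DROP (t<12-1); WM=12
i=9 t=3 v=5: DROP (t<12-1); WM=12
i=10 t=17 v=4: → [17,19); WM=17
i=11 t=17 v=4: → [17,19); WM=17
i=12 t=18 v=2: → [17,20); WM=18
i=13 t=15 v=6: DROP (t<18-1); WM=18
i=14 t=18 v=3: → [17,20); WM=18
i=15 t=18 v=8: → [17,20); WM=18
i=16 t=16 v=1: DROP (t<18-1); WM=18
i=17 t=19 v=8: → [17,21); WM=19
i=18 t=20 v=3: → [17,22); WM=20
i=19 t=21 v=7: → [17,23); WM=21
i=20 t=21 v=8: → [17,23); WM=21
i=21 t=23 v=5: → [23,25); WM=23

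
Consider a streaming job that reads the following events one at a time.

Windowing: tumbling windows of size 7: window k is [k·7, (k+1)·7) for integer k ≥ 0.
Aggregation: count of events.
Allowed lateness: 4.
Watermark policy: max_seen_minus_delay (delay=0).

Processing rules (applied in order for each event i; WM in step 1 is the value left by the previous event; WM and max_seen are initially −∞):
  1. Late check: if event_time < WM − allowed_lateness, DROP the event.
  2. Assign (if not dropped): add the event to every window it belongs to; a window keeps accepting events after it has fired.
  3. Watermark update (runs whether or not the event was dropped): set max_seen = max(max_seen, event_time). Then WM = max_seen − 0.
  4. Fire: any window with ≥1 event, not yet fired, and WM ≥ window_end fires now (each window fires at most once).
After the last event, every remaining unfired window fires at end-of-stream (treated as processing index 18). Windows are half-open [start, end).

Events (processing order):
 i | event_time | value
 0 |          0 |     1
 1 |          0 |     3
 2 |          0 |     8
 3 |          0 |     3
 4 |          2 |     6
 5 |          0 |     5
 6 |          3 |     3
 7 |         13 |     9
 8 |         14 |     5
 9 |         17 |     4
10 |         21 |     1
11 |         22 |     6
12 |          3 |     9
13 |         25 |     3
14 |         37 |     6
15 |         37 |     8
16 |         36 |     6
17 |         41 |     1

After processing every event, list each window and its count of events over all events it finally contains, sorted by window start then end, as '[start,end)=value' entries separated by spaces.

[0,7)=7 [7,14)=1 [14,21)=2 [21,28)=3 [35,42)=4

i=0 t=0 v=1: → [0,7); WM=0
i=1 t=0 v=3: → [0,7); WM=0
i=2 t=0 v=8: → [0,7); WM=0
i=3 t=0 v=3: → [0,7); WM=0
i=4 t=2 v=6: → [0,7); WM=2
i=5 t=0 v=5: → [0,7); WM=2
i=6 t=3 v=3: → [0,7); WM=3
i=7 t=13 v=9: → [7,14); WM=13; [0,7) fires=7
i=8 t=14 v=5: → [14,21); WM=14; [7,14) fires=1
i=9 t=17 v=4: → [14,21); WM=17
i=10 t=21 v=1: → [21,28); WM=21; [14,21) fires=2
i=11 t=22 v=6: → [21,28); WM=22
i=12 t=3 v=9: DROP (t<22-4); WM=22
i=13 t=25 v=3: → [21,28); WM=25
i=14 t=37 v=6: → [35,42); WM=37; [21,28) fires=3
i=15 t=37 v=8: → [35,42); WM=37
i=16 t=36 v=6: → [35,42); WM=37
i=17 t=41 v=1: → [35,42); WM=41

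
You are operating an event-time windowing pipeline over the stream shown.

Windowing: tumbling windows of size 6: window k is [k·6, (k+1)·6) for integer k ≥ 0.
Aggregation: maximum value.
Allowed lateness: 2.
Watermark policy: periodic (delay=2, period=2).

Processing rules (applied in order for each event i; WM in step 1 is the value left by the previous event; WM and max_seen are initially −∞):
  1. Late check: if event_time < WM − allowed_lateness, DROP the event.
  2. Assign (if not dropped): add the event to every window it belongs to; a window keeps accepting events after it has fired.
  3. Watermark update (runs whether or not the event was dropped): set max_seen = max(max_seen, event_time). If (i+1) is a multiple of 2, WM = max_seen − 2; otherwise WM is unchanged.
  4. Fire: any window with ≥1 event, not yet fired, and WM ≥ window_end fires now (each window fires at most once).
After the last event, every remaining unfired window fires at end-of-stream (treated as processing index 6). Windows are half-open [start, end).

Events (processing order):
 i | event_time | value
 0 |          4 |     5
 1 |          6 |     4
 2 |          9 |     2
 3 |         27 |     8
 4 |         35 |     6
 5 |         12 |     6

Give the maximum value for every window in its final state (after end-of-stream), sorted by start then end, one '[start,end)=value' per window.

i=0 t=4 v=5: → [0,6); WM=−∞
i=1 t=6 v=4: → [6,12); WM=4
i=2 t=9 v=2: → [6,12); WM=4
i=3 t=27 v=8: → [24,30); WM=25; [0,6) fires=5 [6,12) fires=4
i=4 t=35 v=6: → [30,36); WM=25
i=5 t=12 v=6: DROP (t<25-2); WM=33; [24,30) fires=8

[0,6)=5 [6,12)=4 [24,30)=8 [30,36)=6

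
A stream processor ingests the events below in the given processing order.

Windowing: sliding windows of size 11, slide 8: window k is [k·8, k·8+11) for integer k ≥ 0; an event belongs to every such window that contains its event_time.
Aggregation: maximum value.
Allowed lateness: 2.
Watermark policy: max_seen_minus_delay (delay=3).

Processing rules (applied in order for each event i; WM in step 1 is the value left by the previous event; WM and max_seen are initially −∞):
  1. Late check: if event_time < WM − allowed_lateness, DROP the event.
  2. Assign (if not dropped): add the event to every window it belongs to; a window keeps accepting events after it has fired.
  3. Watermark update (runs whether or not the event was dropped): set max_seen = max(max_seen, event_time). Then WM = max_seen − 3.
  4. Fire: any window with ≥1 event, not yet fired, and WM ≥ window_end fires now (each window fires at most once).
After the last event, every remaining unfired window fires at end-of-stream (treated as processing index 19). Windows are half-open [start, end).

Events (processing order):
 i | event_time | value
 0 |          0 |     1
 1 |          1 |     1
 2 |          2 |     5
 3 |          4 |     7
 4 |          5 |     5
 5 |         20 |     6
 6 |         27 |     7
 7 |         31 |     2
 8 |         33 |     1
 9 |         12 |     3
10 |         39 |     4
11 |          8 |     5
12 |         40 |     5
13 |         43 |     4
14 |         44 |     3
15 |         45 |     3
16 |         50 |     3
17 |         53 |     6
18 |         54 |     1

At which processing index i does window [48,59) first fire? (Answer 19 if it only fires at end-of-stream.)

19

i=0 t=0 v=1: → [0,11); WM=-3
i=1 t=1 v=1: → [0,11); WM=-2
i=2 t=2 v=5: → [0,11); WM=-1
i=3 t=4 v=7: → [0,11); WM=1
i=4 t=5 v=5: → [0,11); WM=2
i=5 t=20 v=6: → [16,27); WM=17; [0,11) fires=7
i=6 t=27 v=7: → [24,35); WM=24
i=7 t=31 v=2: → [24,35); WM=28; [16,27) fires=6
i=8 t=33 v=1: → [32,43),[24,35); WM=30
i=9 t=12 v=3: DROP (t<30-2); WM=30
i=10 t=39 v=4: → [32,43); WM=36; [24,35) fires=7
i=11 t=8 v=5: DROP (t<36-2); WM=36
i=12 t=40 v=5: → [40,51),[32,43); WM=37
i=13 t=43 v=4: → [40,51); WM=40
i=14 t=44 v=3: → [40,51); WM=41
i=15 t=45 v=3: → [40,51); WM=42
i=16 t=50 v=3: → [48,59),[40,51); WM=47; [32,43) fires=5
i=17 t=53 v=6: → [48,59); WM=50
i=18 t=54 v=1: → [48,59); WM=51; [40,51) fires=5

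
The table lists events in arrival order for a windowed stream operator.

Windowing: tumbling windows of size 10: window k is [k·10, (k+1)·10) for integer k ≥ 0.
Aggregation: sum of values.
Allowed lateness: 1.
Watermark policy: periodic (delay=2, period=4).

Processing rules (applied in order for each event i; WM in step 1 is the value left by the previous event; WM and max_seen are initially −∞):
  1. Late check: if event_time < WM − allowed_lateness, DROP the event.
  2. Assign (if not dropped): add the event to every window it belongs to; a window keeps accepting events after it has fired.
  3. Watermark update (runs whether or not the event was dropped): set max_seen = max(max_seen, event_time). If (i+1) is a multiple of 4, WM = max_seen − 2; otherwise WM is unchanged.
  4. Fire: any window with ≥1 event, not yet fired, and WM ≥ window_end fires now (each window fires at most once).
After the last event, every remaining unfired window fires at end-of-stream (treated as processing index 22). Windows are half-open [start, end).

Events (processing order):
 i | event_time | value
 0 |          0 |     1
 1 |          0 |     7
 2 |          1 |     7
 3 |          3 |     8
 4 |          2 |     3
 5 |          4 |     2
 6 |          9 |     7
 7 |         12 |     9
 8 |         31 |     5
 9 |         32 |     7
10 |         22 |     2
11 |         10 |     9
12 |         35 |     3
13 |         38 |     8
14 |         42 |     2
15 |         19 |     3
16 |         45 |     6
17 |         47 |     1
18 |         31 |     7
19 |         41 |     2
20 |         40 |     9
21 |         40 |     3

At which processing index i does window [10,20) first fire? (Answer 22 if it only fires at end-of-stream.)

11

i=0 t=0 v=1: → [0,10); WM=−∞
i=1 t=0 v=7: → [0,10); WM=−∞
i=2 t=1 v=7: → [0,10); WM=−∞
i=3 t=3 v=8: → [0,10); WM=1
i=4 t=2 v=3: → [0,10); WM=1
i=5 t=4 v=2: → [0,10); WM=1
i=6 t=9 v=7: → [0,10); WM=1
i=7 t=12 v=9: → [10,20); WM=10; [0,10) fires=35
i=8 t=31 v=5: → [30,40); WM=10
i=9 t=32 v=7: → [30,40); WM=10
i=10 t=22 v=2: → [20,30); WM=10
i=11 t=10 v=9: → [10,20); WM=30; [10,20) fires=18 [20,30) fires=2
i=12 t=35 v=3: → [30,40); WM=30
i=13 t=38 v=8: → [30,40); WM=30
i=14 t=42 v=2: → [40,50); WM=30
i=15 t=19 v=3: DROP (t<30-1); WM=40; [30,40) fires=23
i=16 t=45 v=6: → [40,50); WM=40
i=17 t=47 v=1: → [40,50); WM=40
i=18 t=31 v=7: DROP (t<40-1); WM=40
i=19 t=41 v=2: → [40,50); WM=45
i=20 t=40 v=9: DROP (t<45-1); WM=45
i=21 t=40 v=3: DROP (t<45-1); WM=45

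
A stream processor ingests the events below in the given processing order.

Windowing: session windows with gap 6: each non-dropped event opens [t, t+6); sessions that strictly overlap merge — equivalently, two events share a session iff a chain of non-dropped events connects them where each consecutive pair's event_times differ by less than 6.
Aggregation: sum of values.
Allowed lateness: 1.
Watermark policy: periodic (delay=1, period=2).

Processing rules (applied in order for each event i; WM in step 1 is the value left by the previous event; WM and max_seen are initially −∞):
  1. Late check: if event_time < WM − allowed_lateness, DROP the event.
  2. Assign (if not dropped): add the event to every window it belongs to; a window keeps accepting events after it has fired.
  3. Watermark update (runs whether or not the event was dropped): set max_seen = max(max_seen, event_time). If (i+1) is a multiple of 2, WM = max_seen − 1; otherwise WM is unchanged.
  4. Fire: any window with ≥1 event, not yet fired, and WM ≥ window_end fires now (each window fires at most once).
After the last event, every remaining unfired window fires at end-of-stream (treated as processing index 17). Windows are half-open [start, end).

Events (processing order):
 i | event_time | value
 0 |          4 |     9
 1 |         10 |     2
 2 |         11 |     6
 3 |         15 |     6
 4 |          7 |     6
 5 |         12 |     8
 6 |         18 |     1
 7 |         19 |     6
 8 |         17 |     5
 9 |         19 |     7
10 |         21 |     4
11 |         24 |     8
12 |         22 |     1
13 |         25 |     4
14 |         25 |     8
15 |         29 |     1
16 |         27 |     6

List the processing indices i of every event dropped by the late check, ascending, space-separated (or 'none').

4 5

i=0 t=4 v=9: → [4,10); WM=−∞
i=1 t=10 v=2: → [10,16); WM=9
i=2 t=11 v=6: → [10,17); WM=9
i=3 t=15 v=6: → [10,21); WM=14
i=4 t=7 v=6: DROP (t<14-1); WM=14
i=5 t=12 v=8: DROP (t<14-1); WM=14
i=6 t=18 v=1: → [10,24); WM=14
i=7 t=19 v=6: → [10,25); WM=18
i=8 t=17 v=5: → [10,25); WM=18
i=9 t=19 v=7: → [10,25); WM=18
i=10 t=21 v=4: → [10,27); WM=18
i=11 t=24 v=8: → [10,30); WM=23
i=12 t=22 v=1: → [10,30); WM=23
i=13 t=25 v=4: → [10,31); WM=24
i=14 t=25 v=8: → [10,31); WM=24
i=15 t=29 v=1: → [10,35); WM=28
i=16 t=27 v=6: → [10,35); WM=28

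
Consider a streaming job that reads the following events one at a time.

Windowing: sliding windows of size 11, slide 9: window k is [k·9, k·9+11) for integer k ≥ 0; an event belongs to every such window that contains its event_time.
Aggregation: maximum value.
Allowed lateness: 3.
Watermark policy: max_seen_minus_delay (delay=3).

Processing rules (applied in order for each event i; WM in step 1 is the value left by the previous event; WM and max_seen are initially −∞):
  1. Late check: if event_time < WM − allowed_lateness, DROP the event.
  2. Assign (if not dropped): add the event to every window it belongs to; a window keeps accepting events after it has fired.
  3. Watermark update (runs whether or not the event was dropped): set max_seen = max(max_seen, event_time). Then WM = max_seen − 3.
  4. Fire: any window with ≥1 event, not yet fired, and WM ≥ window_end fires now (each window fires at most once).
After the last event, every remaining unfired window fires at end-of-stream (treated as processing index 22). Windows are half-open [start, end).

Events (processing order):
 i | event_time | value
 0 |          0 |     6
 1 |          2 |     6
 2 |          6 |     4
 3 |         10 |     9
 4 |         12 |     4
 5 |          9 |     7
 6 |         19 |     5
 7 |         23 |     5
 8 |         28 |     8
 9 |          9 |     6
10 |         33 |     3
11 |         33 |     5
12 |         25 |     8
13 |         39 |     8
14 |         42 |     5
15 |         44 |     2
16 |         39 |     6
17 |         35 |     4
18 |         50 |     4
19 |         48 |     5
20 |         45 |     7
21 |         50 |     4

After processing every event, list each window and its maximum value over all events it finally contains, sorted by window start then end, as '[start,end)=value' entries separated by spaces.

[0,11)=9 [9,20)=9 [18,29)=8 [27,38)=8 [36,47)=8 [45,56)=7

i=0 t=0 v=6: → [0,11); WM=-3
i=1 t=2 v=6: → [0,11); WM=-1
i=2 t=6 v=4: → [0,11); WM=3
i=3 t=10 v=9: → [9,20),[0,11); WM=7
i=4 t=12 v=4: → [9,20); WM=9
i=5 t=9 v=7: → [9,20),[0,11); WM=9
i=6 t=19 v=5: → [18,29),[9,20); WM=16; [0,11) fires=9
i=7 t=23 v=5: → [18,29); WM=20; [9,20) fires=9
i=8 t=28 v=8: → [27,38),[18,29); WM=25
i=9 t=9 v=6: DROP (t<25-3); WM=25
i=10 t=33 v=3: → [27,38); WM=30; [18,29) fires=8
i=11 t=33 v=5: → [27,38); WM=30
i=12 t=25 v=8: DROP (t<30-3); WM=30
i=13 t=39 v=8: → [36,47); WM=36
i=14 t=42 v=5: → [36,47); WM=39; [27,38) fires=8
i=15 t=44 v=2: → [36,47); WM=41
i=16 t=39 v=6: → [36,47); WM=41
i=17 t=35 v=4: DROP (t<41-3); WM=41
i=18 t=50 v=4: → [45,56); WM=47; [36,47) fires=8
i=19 t=48 v=5: → [45,56); WM=47
i=20 t=45 v=7: → [45,56),[36,47); WM=47
i=21 t=50 v=4: → [45,56); WM=47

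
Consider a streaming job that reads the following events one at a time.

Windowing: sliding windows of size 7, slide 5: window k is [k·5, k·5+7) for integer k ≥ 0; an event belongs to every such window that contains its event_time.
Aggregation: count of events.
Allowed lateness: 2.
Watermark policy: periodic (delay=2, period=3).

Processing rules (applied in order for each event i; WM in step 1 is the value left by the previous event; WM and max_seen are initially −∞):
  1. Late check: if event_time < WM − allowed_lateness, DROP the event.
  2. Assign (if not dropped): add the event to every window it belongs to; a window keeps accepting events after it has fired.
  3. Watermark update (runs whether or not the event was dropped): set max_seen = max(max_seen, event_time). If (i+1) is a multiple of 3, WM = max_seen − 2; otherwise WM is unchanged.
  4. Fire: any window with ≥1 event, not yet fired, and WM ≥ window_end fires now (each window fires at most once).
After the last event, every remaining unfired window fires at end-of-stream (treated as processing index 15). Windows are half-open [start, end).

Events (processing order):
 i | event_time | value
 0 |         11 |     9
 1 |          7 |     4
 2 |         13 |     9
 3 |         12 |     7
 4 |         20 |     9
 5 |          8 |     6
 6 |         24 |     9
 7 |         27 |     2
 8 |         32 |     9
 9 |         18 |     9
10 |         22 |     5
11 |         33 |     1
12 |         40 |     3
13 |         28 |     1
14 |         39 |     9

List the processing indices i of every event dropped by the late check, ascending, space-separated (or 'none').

i=0 t=11 v=9: → [10,17),[5,12); WM=−∞
i=1 t=7 v=4: → [5,12); WM=−∞
i=2 t=13 v=9: → [10,17); WM=11
i=3 t=12 v=7: → [10,17); WM=11
i=4 t=20 v=9: → [20,27),[15,22); WM=11
i=5 t=8 v=6: DROP (t<11-2); WM=18; [5,12) fires=2 [10,17) fires=3
i=6 t=24 v=9: → [20,27); WM=18
i=7 t=27 v=2: → [25,32); WM=18
i=8 t=32 v=9: → [30,37); WM=30; [15,22) fires=1 [20,27) fires=2
i=9 t=18 v=9: DROP (t<30-2); WM=30
i=10 t=22 v=5: DROP (t<30-2); WM=30
i=11 t=33 v=1: → [30,37); WM=31
i=12 t=40 v=3: → [40,47),[35,42); WM=31
i=13 t=28 v=1: DROP (t<31-2); WM=31
i=14 t=39 v=9: → [35,42); WM=38; [25,32) fires=1 [30,37) fires=2

5 9 10 13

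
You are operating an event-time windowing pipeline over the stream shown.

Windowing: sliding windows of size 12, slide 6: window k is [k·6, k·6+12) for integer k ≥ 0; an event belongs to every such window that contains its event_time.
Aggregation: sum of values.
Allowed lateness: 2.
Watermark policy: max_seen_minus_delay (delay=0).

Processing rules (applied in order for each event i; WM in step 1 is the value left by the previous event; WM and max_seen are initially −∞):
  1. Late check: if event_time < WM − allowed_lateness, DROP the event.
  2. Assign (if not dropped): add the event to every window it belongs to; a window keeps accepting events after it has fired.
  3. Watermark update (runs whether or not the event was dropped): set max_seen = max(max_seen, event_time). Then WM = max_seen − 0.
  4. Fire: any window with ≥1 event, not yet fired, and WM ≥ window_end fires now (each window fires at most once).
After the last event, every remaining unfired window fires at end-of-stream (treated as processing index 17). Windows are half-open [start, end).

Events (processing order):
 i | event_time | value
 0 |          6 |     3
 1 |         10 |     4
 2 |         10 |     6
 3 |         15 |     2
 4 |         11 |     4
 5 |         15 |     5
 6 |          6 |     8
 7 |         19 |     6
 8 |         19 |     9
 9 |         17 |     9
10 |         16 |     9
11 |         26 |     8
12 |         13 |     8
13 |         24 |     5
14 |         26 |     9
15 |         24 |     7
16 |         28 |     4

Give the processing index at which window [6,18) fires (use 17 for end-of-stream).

7

i=0 t=6 v=3: → [6,18),[0,12); WM=6
i=1 t=10 v=4: → [6,18),[0,12); WM=10
i=2 t=10 v=6: → [6,18),[0,12); WM=10
i=3 t=15 v=2: → [12,24),[6,18); WM=15; [0,12) fires=13
i=4 t=11 v=4: DROP (t<15-2); WM=15
i=5 t=15 v=5: → [12,24),[6,18); WM=15
i=6 t=6 v=8: DROP (t<15-2); WM=15
i=7 t=19 v=6: → [18,30),[12,24); WM=19; [6,18) fires=20
i=8 t=19 v=9: → [18,30),[12,24); WM=19
i=9 t=17 v=9: → [12,24),[6,18); WM=19
i=10 t=16 v=9: DROP (t<19-2); WM=19
i=11 t=26 v=8: → [24,36),[18,30); WM=26; [12,24) fires=31
i=12 t=13 v=8: DROP (t<26-2); WM=26
i=13 t=24 v=5: → [24,36),[18,30); WM=26
i=14 t=26 v=9: → [24,36),[18,30); WM=26
i=15 t=24 v=7: → [24,36),[18,30); WM=26
i=16 t=28 v=4: → [24,36),[18,30); WM=28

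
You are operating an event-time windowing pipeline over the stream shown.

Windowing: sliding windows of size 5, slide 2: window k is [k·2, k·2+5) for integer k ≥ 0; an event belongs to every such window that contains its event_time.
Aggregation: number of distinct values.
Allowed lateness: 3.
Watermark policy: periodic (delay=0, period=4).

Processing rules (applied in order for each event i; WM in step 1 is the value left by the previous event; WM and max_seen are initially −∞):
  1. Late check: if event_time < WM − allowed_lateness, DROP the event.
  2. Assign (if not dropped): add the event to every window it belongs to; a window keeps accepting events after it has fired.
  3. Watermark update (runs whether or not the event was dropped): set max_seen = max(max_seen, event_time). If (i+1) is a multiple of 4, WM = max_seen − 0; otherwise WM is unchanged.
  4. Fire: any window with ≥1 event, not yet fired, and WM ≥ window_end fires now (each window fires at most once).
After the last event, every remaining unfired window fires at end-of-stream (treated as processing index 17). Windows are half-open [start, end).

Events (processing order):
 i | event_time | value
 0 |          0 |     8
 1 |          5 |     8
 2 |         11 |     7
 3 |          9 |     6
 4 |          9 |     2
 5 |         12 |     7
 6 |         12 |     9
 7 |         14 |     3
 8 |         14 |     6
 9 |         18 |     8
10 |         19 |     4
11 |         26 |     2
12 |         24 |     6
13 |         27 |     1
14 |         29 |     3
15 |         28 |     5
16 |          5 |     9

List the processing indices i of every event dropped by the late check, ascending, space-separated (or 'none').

i=0 t=0 v=8: → [0,5); WM=−∞
i=1 t=5 v=8: → [4,9),[2,7); WM=−∞
i=2 t=11 v=7: → [10,15),[8,13); WM=−∞
i=3 t=9 v=6: → [8,13),[6,11); WM=11; [0,5) fires=1 [2,7) fires=1 [4,9) fires=1 [6,11) fires=1
i=4 t=9 v=2: → [8,13),[6,11); WM=11
i=5 t=12 v=7: → [12,17),[10,15),[8,13); WM=11
i=6 t=12 v=9: → [12,17),[10,15),[8,13); WM=11
i=7 t=14 v=3: → [14,19),[12,17),[10,15); WM=14; [8,13) fires=4
i=8 t=14 v=6: → [14,19),[12,17),[10,15); WM=14
i=9 t=18 v=8: → [18,23),[16,21),[14,19); WM=14
i=10 t=19 v=4: → [18,23),[16,21); WM=14
i=11 t=26 v=2: → [26,31),[24,29),[22,27); WM=26; [10,15) fires=4 [12,17) fires=4 [14,19) fires=3 [16,21) fires=2 [18,23) fires=2
i=12 t=24 v=6: → [24,29),[22,27),[20,25); WM=26; [20,25) fires=1
i=13 t=27 v=1: → [26,31),[24,29); WM=26
i=14 t=29 v=3: → [28,33),[26,31); WM=26
i=15 t=28 v=5: → [28,33),[26,31),[24,29); WM=29; [22,27) fires=2 [24,29) fires=4
i=16 t=5 v=9: DROP (t<29-3); WM=29

16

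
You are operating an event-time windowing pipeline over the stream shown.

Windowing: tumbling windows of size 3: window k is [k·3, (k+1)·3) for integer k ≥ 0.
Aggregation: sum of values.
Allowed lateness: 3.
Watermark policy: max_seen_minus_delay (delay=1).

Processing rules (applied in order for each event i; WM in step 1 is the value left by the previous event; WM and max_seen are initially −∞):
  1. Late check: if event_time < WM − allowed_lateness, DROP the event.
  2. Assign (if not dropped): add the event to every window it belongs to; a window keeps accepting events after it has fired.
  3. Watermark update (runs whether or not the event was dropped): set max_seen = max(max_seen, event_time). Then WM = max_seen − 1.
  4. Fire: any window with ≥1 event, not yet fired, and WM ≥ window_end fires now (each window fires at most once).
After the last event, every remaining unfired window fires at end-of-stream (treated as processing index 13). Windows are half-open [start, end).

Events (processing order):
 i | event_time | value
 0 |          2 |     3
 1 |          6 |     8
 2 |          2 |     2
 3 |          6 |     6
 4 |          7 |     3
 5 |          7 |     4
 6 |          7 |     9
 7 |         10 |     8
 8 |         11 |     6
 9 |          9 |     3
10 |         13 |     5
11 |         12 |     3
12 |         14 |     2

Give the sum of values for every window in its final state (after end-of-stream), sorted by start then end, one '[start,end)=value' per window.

[0,3)=5 [6,9)=30 [9,12)=17 [12,15)=10

i=0 t=2 v=3: → [0,3); WM=1
i=1 t=6 v=8: → [6,9); WM=5; [0,3) fires=3
i=2 t=2 v=2: → [0,3); WM=5
i=3 t=6 v=6: → [6,9); WM=5
i=4 t=7 v=3: → [6,9); WM=6
i=5 t=7 v=4: → [6,9); WM=6
i=6 t=7 v=9: → [6,9); WM=6
i=7 t=10 v=8: → [9,12); WM=9; [6,9) fires=30
i=8 t=11 v=6: → [9,12); WM=10
i=9 t=9 v=3: → [9,12); WM=10
i=10 t=13 v=5: → [12,15); WM=12; [9,12) fires=17
i=11 t=12 v=3: → [12,15); WM=12
i=12 t=14 v=2: → [12,15); WM=13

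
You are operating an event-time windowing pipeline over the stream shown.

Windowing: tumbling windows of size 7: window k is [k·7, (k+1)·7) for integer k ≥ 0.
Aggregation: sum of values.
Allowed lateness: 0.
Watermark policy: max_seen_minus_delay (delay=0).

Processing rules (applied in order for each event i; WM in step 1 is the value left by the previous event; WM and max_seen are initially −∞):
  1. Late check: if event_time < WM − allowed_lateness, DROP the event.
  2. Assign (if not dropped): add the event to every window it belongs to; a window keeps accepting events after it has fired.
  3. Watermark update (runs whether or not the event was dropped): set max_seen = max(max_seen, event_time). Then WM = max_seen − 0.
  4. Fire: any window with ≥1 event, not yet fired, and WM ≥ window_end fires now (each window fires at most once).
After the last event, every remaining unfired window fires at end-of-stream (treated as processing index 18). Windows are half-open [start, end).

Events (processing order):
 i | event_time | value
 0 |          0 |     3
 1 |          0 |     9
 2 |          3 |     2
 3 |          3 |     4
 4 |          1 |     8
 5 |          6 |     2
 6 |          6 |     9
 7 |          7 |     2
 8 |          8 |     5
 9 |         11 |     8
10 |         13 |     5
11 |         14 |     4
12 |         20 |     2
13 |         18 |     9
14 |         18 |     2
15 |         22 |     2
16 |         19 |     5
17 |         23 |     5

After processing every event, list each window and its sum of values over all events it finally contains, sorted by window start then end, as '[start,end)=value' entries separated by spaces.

[0,7)=29 [7,14)=20 [14,21)=6 [21,28)=7

i=0 t=0 v=3: → [0,7); WM=0
i=1 t=0 v=9: → [0,7); WM=0
i=2 t=3 v=2: → [0,7); WM=3
i=3 t=3 v=4: → [0,7); WM=3
i=4 t=1 v=8: DROP (t<3-0); WM=3
i=5 t=6 v=2: → [0,7); WM=6
i=6 t=6 v=9: → [0,7); WM=6
i=7 t=7 v=2: → [7,14); WM=7; [0,7) fires=29
i=8 t=8 v=5: → [7,14); WM=8
i=9 t=11 v=8: → [7,14); WM=11
i=10 t=13 v=5: → [7,14); WM=13
i=11 t=14 v=4: → [14,21); WM=14; [7,14) fires=20
i=12 t=20 v=2: → [14,21); WM=20
i=13 t=18 v=9: DROP (t<20-0); WM=20
i=14 t=18 v=2: DROP (t<20-0); WM=20
i=15 t=22 v=2: → [21,28); WM=22; [14,21) fires=6
i=16 t=19 v=5: DROP (t<22-0); WM=22
i=17 t=23 v=5: → [21,28); WM=23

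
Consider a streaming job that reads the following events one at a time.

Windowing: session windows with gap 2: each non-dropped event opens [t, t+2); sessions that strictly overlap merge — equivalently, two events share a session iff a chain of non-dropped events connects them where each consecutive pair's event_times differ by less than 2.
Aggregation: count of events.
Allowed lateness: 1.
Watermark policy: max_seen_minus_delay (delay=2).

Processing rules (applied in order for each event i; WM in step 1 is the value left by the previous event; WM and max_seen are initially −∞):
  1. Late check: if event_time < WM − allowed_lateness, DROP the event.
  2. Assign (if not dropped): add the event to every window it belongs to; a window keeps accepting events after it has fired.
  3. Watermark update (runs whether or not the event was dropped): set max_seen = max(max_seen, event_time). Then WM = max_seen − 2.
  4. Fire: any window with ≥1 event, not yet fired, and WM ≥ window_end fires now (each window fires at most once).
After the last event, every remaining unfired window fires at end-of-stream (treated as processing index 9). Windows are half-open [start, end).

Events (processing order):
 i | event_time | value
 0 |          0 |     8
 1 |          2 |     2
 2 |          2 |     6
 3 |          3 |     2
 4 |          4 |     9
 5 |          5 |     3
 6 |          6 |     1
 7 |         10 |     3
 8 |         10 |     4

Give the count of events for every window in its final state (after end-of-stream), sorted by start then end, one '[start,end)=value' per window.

[0,2)=1 [2,8)=6 [10,12)=2

i=0 t=0 v=8: → [0,2); WM=-2
i=1 t=2 v=2: → [2,4); WM=0
i=2 t=2 v=6: → [2,4); WM=0
i=3 t=3 v=2: → [2,5); WM=1
i=4 t=4 v=9: → [2,6); WM=2
i=5 t=5 v=3: → [2,7); WM=3
i=6 t=6 v=1: → [2,8); WM=4
i=7 t=10 v=3: → [10,12); WM=8
i=8 t=10 v=4: → [10,12); WM=8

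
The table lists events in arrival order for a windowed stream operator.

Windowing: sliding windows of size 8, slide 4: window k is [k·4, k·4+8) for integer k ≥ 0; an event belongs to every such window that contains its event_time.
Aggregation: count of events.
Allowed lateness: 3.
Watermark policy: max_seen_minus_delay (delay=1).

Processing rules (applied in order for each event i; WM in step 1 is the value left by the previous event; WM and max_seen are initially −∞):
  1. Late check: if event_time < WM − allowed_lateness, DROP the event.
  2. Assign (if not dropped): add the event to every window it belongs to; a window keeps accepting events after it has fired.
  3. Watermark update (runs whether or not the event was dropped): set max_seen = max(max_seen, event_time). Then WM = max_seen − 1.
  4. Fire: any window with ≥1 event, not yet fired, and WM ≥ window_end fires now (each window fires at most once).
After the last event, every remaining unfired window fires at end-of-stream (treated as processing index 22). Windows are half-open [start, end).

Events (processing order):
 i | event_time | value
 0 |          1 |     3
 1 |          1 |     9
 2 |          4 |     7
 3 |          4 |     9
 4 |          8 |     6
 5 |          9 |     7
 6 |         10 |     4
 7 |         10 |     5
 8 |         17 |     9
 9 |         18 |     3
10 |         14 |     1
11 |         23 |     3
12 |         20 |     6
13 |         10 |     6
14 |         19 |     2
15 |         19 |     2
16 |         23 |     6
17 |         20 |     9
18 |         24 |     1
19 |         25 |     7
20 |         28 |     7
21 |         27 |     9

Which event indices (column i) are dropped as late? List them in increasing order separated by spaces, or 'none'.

13

i=0 t=1 v=3: → [0,8); WM=0
i=1 t=1 v=9: → [0,8); WM=0
i=2 t=4 v=7: → [4,12),[0,8); WM=3
i=3 t=4 v=9: → [4,12),[0,8); WM=3
i=4 t=8 v=6: → [8,16),[4,12); WM=7
i=5 t=9 v=7: → [8,16),[4,12); WM=8; [0,8) fires=4
i=6 t=10 v=4: → [8,16),[4,12); WM=9
i=7 t=10 v=5: → [8,16),[4,12); WM=9
i=8 t=17 v=9: → [16,24),[12,20); WM=16; [4,12) fires=6 [8,16) fires=4
i=9 t=18 v=3: → [16,24),[12,20); WM=17
i=10 t=14 v=1: → [12,20),[8,16); WM=17
i=11 t=23 v=3: → [20,28),[16,24); WM=22; [12,20) fires=3
i=12 t=20 v=6: → [20,28),[16,24); WM=22
i=13 t=10 v=6: DROP (t<22-3); WM=22
i=14 t=19 v=2: → [16,24),[12,20); WM=22
i=15 t=19 v=2: → [16,24),[12,20); WM=22
i=16 t=23 v=6: → [20,28),[16,24); WM=22
i=17 t=20 v=9: → [20,28),[16,24); WM=22
i=18 t=24 v=1: → [24,32),[20,28); WM=23
i=19 t=25 v=7: → [24,32),[20,28); WM=24; [16,24) fires=8
i=20 t=28 v=7: → [28,36),[24,32); WM=27
i=21 t=27 v=9: → [24,32),[20,28); WM=27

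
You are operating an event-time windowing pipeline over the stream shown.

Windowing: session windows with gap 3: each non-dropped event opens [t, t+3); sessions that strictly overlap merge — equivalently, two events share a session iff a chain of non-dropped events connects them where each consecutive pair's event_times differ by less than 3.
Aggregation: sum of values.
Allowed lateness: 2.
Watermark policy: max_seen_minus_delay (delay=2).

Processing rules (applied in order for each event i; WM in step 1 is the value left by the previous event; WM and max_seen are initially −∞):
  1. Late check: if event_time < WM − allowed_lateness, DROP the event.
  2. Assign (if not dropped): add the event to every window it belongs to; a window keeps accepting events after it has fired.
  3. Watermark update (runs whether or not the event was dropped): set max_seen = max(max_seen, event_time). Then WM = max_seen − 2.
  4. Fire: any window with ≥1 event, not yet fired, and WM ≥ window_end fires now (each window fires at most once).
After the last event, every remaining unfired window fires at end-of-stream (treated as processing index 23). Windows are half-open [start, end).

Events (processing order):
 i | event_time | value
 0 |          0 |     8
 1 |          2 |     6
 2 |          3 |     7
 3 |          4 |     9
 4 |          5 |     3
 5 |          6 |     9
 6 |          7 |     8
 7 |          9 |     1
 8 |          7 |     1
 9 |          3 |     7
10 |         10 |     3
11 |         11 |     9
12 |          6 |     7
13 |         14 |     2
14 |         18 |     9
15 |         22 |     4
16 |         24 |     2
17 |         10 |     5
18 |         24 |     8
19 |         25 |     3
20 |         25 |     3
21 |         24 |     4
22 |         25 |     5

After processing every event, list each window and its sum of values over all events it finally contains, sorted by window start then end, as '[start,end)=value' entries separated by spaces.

[0,14)=64 [14,17)=2 [18,21)=9 [22,28)=29

i=0 t=0 v=8: → [0,3); WM=-2
i=1 t=2 v=6: → [0,5); WM=0
i=2 t=3 v=7: → [0,6); WM=1
i=3 t=4 v=9: → [0,7); WM=2
i=4 t=5 v=3: → [0,8); WM=3
i=5 t=6 v=9: → [0,9); WM=4
i=6 t=7 v=8: → [0,10); WM=5
i=7 t=9 v=1: → [0,12); WM=7
i=8 t=7 v=1: → [0,12); WM=7
i=9 t=3 v=7: DROP (t<7-2); WM=7
i=10 t=10 v=3: → [0,13); WM=8
i=11 t=11 v=9: → [0,14); WM=9
i=12 t=6 v=7: DROP (t<9-2); WM=9
i=13 t=14 v=2: → [14,17); WM=12
i=14 t=18 v=9: → [18,21); WM=16
i=15 t=22 v=4: → [22,25); WM=20
i=16 t=24 v=2: → [22,27); WM=22
i=17 t=10 v=5: DROP (t<22-2); WM=22
i=18 t=24 v=8: → [22,27); WM=22
i=19 t=25 v=3: → [22,28); WM=23
i=20 t=25 v=3: → [22,28); WM=23
i=21 t=24 v=4: → [22,28); WM=23
i=22 t=25 v=5: → [22,28); WM=23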